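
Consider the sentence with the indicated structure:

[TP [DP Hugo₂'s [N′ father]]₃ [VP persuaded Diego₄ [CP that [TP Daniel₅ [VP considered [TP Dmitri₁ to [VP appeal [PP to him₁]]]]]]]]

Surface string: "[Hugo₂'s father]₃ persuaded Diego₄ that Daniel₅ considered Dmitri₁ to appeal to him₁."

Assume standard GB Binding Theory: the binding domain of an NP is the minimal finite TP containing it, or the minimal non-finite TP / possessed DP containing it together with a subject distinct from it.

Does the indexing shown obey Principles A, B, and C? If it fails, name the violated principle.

The two coindexed NPs are *Dmitri₁* and *him₁*.
*him₁* is a pronoun. Its binding domain is the embedded TP, whose subject is Dmitri₁.
*Dmitri₁* c-commands it within that domain and carries the same index.
The pronoun is locally bound → Principle B violation.

Principle B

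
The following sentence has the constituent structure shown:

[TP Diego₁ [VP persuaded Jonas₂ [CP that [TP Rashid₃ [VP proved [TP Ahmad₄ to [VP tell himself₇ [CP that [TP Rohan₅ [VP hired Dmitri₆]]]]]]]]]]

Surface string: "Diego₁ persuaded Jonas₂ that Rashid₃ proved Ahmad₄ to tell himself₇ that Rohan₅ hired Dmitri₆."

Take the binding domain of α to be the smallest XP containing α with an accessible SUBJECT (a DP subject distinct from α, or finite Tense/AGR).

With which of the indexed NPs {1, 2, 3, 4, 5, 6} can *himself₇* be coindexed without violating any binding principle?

{4}

*himself* is an anaphor, so Principle A applies: it must be bound in its binding domain.
Binding domain of *himself₇*: the embedded TP, whose subject is Ahmad₄.
*Diego₁* c-commands the anaphor but is outside its binding domain → cannot satisfy Principle A.
*Jonas₂* c-commands the anaphor but is outside its binding domain → cannot satisfy Principle A.
*Rashid₃* c-commands the anaphor but is outside its binding domain → cannot satisfy Principle A.
*Ahmad₄* c-commands the anaphor within its binding domain → licit binder.
*Rohan₅* does not c-command the anaphor → cannot bind it.
*Dmitri₆* does not c-command the anaphor → cannot bind it.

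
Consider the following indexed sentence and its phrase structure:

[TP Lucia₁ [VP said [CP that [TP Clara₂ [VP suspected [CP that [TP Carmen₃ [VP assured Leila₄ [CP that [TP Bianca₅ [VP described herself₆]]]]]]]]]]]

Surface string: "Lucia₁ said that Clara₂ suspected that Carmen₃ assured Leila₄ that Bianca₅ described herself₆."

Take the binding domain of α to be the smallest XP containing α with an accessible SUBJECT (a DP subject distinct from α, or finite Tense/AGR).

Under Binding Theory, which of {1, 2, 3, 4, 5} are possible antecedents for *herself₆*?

{5}

*herself* is an anaphor, so Principle A applies: it must be bound in its binding domain.
Binding domain of *herself₆*: the embedded TP, whose subject is Bianca₅.
*Lucia₁* c-commands the anaphor but is outside its binding domain → cannot satisfy Principle A.
*Clara₂* c-commands the anaphor but is outside its binding domain → cannot satisfy Principle A.
*Carmen₃* c-commands the anaphor but is outside its binding domain → cannot satisfy Principle A.
*Leila₄* c-commands the anaphor but is outside its binding domain → cannot satisfy Principle A.
*Bianca₅* c-commands the anaphor within its binding domain → licit binder.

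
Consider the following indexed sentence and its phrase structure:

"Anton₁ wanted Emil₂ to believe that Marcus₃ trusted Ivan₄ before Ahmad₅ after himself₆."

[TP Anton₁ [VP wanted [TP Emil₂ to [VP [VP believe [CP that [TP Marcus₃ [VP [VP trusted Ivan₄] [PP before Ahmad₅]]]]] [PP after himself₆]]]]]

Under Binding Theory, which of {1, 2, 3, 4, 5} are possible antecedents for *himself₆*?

*himself* is an anaphor, so Principle A applies: it must be bound in its binding domain.
Binding domain of *himself₆*: the embedded TP, whose subject is Emil₂.
*Anton₁* c-commands the anaphor but is outside its binding domain → cannot satisfy Principle A.
*Emil₂* c-commands the anaphor within its binding domain → licit binder.
*Marcus₃* does not c-command the anaphor → cannot bind it.
*Ivan₄* does not c-command the anaphor → cannot bind it.
*Ahmad₅* does not c-command the anaphor → cannot bind it.

{2}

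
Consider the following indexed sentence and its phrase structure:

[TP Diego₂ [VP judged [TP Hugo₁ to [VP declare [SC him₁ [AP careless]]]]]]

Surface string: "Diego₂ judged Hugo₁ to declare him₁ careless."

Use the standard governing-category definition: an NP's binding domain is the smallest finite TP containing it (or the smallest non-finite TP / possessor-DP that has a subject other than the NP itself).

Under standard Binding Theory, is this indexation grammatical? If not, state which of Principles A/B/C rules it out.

The two coindexed NPs are *Hugo₁* and *him₁*.
*him₁* is a pronoun. Its binding domain is the embedded TP, whose subject is Hugo₁.
*Hugo₁* c-commands it within that domain and carries the same index.
The pronoun is locally bound → Principle B violation.

Principle B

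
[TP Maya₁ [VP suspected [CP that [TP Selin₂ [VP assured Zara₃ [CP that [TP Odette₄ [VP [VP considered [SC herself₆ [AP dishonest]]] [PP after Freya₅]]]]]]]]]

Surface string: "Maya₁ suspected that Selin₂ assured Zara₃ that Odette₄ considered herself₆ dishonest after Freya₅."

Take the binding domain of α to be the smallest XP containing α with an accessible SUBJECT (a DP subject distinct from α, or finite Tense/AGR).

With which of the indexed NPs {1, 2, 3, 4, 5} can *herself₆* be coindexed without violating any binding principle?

*herself* is an anaphor, so Principle A applies: it must be bound in its binding domain.
Binding domain of *herself₆*: the embedded TP, whose subject is Odette₄.
*Maya₁* c-commands the anaphor but is outside its binding domain → cannot satisfy Principle A.
*Selin₂* c-commands the anaphor but is outside its binding domain → cannot satisfy Principle A.
*Zara₃* c-commands the anaphor but is outside its binding domain → cannot satisfy Principle A.
*Odette₄* c-commands the anaphor within its binding domain → licit binder.
*Freya₅* does not c-command the anaphor → cannot bind it.

{4}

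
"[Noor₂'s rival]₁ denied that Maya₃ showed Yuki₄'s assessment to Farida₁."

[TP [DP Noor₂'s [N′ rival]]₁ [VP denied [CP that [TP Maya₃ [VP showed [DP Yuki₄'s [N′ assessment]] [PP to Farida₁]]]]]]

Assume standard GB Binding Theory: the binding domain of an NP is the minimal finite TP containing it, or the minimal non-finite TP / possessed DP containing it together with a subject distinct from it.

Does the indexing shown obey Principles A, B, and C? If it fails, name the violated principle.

Principle C

The two coindexed NPs are *[Noor₂'s rival]₁* and *Farida₁*.
*Farida₁* is an R-expression. Principle C requires it to be free everywhere.
*[Noor₂'s rival]₁* c-commands it and carries the same index.
The R-expression is bound → Principle C violation.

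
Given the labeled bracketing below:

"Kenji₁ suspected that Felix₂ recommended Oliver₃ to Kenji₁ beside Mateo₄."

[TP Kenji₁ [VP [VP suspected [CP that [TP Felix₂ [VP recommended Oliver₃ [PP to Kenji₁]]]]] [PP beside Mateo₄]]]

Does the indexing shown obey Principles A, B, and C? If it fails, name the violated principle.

Principle C

The two coindexed NPs are *Kenji₁* (the lower occurrence) and *Kenji₁* (the higher occurrence).
*Kenji₁* (the lower occurrence) is an R-expression. Principle C requires it to be free everywhere.
*Kenji₁* (the higher occurrence) c-commands it and carries the same index.
The R-expression is bound → Principle C violation.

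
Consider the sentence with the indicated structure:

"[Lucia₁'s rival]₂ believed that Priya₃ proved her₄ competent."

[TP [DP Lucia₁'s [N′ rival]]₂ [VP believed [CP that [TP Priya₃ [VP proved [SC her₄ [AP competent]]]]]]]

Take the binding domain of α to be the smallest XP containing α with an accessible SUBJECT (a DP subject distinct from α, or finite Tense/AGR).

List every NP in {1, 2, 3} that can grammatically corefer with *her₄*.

{1, 2}

*her* is a pronoun, so Principle B applies: it must be free in its binding domain.
Binding domain of *her₄*: the embedded TP, whose subject is Priya₃.
*Lucia₁* and the pronoun do not c-command one another → neither Principle B nor Principle C is at stake; coindexation permitted.
*[Lucia₁'s rival]₂* c-commands the pronoun but from outside its binding domain, and is not c-commanded by it → coindexation permitted.
*Priya₃* c-commands the pronoun within its binding domain → coindexation would violate Principle B.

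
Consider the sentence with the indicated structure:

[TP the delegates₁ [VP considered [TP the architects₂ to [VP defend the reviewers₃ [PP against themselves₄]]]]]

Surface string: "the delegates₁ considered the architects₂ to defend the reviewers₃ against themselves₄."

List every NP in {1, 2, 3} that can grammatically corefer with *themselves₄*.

{2, 3}

*themselves* is an anaphor, so Principle A applies: it must be bound in its binding domain.
Binding domain of *themselves₄*: the embedded TP, whose subject is the architects₂.
*the delegates₁* c-commands the anaphor but is outside its binding domain → cannot satisfy Principle A.
*the architects₂* c-commands the anaphor within its binding domain → licit binder.
*the reviewers₃* c-commands the anaphor within its binding domain → licit binder.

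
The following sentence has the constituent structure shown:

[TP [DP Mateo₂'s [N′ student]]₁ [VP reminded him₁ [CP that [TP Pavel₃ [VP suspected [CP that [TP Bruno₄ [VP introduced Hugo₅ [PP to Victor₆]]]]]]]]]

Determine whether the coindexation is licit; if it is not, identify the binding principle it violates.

Principle B

The two coindexed NPs are *[Mateo₂'s student]₁* and *him₁*.
*him₁* is a pronoun. Its binding domain is the matrix TP, whose subject is [Mateo₂'s student]₁.
*[Mateo₂'s student]₁* c-commands it within that domain and carries the same index.
The pronoun is locally bound → Principle B violation.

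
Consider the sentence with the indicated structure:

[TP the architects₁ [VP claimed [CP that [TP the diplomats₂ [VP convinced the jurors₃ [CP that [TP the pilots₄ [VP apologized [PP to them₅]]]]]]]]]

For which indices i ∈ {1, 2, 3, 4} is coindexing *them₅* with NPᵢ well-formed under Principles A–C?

*them* is a pronoun, so Principle B applies: it must be free in its binding domain.
Binding domain of *them₅*: the embedded TP, whose subject is the pilots₄.
*the architects₁* c-commands the pronoun but from outside its binding domain, and is not c-commanded by it → coindexation permitted.
*the diplomats₂* c-commands the pronoun but from outside its binding domain, and is not c-commanded by it → coindexation permitted.
*the jurors₃* c-commands the pronoun but from outside its binding domain, and is not c-commanded by it → coindexation permitted.
*the pilots₄* c-commands the pronoun within its binding domain → coindexation would violate Principle B.

{1, 2, 3}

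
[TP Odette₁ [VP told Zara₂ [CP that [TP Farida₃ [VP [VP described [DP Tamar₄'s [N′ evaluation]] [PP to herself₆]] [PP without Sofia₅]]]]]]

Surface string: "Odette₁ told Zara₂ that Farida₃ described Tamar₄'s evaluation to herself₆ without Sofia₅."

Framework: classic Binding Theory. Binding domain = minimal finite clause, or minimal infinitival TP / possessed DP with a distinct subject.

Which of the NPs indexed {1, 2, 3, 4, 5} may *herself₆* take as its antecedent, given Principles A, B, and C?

{3}

*herself* is an anaphor, so Principle A applies: it must be bound in its binding domain.
Binding domain of *herself₆*: the embedded TP, whose subject is Farida₃.
*Odette₁* c-commands the anaphor but is outside its binding domain → cannot satisfy Principle A.
*Zara₂* c-commands the anaphor but is outside its binding domain → cannot satisfy Principle A.
*Farida₃* c-commands the anaphor within its binding domain → licit binder.
*Tamar₄* does not c-command the anaphor → cannot bind it.
*Sofia₅* does not c-command the anaphor → cannot bind it.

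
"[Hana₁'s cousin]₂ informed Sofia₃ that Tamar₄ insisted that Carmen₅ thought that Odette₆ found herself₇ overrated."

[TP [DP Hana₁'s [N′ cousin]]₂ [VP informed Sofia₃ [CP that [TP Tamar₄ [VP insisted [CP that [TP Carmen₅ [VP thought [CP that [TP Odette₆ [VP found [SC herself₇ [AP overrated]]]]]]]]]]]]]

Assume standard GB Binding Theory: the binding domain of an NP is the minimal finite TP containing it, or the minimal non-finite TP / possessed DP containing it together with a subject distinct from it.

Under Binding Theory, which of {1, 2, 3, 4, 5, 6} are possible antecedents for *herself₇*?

{6}

*herself* is an anaphor, so Principle A applies: it must be bound in its binding domain.
Binding domain of *herself₇*: the embedded TP, whose subject is Odette₆.
*Hana₁* does not c-command the anaphor → cannot bind it.
*[Hana₁'s cousin]₂* c-commands the anaphor but is outside its binding domain → cannot satisfy Principle A.
*Sofia₃* c-commands the anaphor but is outside its binding domain → cannot satisfy Principle A.
*Tamar₄* c-commands the anaphor but is outside its binding domain → cannot satisfy Principle A.
*Carmen₅* c-commands the anaphor but is outside its binding domain → cannot satisfy Principle A.
*Odette₆* c-commands the anaphor within its binding domain → licit binder.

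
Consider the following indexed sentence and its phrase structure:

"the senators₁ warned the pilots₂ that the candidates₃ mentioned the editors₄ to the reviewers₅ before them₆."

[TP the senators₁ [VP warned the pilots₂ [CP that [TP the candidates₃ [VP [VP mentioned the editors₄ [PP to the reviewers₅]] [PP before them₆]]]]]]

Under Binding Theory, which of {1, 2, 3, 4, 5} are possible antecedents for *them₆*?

{1, 2, 4, 5}

*them* is a pronoun, so Principle B applies: it must be free in its binding domain.
Binding domain of *them₆*: the embedded TP, whose subject is the candidates₃.
*the senators₁* c-commands the pronoun but from outside its binding domain, and is not c-commanded by it → coindexation permitted.
*the pilots₂* c-commands the pronoun but from outside its binding domain, and is not c-commanded by it → coindexation permitted.
*the candidates₃* c-commands the pronoun within its binding domain → coindexation would violate Principle B.
*the editors₄* and the pronoun do not c-command one another → neither Principle B nor Principle C is at stake; coindexation permitted.
*the reviewers₅* and the pronoun do not c-command one another → neither Principle B nor Principle C is at stake; coindexation permitted.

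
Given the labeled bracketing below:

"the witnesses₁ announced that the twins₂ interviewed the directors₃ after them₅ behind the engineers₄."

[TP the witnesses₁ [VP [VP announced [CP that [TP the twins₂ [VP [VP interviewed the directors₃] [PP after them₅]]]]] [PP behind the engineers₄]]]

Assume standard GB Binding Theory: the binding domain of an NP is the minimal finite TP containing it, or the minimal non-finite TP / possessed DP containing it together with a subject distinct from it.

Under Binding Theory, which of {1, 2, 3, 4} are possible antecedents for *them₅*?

{1, 3, 4}

*them* is a pronoun, so Principle B applies: it must be free in its binding domain.
Binding domain of *them₅*: the embedded TP, whose subject is the twins₂.
*the witnesses₁* c-commands the pronoun but from outside its binding domain, and is not c-commanded by it → coindexation permitted.
*the twins₂* c-commands the pronoun within its binding domain → coindexation would violate Principle B.
*the directors₃* and the pronoun do not c-command one another → neither Principle B nor Principle C is at stake; coindexation permitted.
*the engineers₄* and the pronoun do not c-command one another → neither Principle B nor Principle C is at stake; coindexation permitted.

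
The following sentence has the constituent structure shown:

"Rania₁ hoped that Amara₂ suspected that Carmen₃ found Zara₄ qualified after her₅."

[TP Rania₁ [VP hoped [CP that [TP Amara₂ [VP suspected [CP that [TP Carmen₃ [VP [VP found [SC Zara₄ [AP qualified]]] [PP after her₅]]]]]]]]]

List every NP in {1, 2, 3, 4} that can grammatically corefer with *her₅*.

*her* is a pronoun, so Principle B applies: it must be free in its binding domain.
Binding domain of *her₅*: the embedded TP, whose subject is Carmen₃.
*Rania₁* c-commands the pronoun but from outside its binding domain, and is not c-commanded by it → coindexation permitted.
*Amara₂* c-commands the pronoun but from outside its binding domain, and is not c-commanded by it → coindexation permitted.
*Carmen₃* c-commands the pronoun within its binding domain → coindexation would violate Principle B.
*Zara₄* and the pronoun do not c-command one another → neither Principle B nor Principle C is at stake; coindexation permitted.

{1, 2, 4}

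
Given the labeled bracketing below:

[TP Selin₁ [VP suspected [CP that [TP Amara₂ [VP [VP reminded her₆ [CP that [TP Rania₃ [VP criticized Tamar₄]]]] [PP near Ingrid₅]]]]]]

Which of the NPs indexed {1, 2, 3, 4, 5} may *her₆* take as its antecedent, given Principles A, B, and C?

*her* is a pronoun, so Principle B applies: it must be free in its binding domain.
Binding domain of *her₆*: the embedded TP, whose subject is Amara₂.
*Selin₁* c-commands the pronoun but from outside its binding domain, and is not c-commanded by it → coindexation permitted.
*Amara₂* c-commands the pronoun within its binding domain → coindexation would violate Principle B.
*Rania₃*: the pronoun c-commands this R-expression → coindexation would violate Principle C on *Rania₃*.
*Tamar₄*: the pronoun c-commands this R-expression → coindexation would violate Principle C on *Tamar₄*.
*Ingrid₅* and the pronoun do not c-command one another → neither Principle B nor Principle C is at stake; coindexation permitted.

{1, 5}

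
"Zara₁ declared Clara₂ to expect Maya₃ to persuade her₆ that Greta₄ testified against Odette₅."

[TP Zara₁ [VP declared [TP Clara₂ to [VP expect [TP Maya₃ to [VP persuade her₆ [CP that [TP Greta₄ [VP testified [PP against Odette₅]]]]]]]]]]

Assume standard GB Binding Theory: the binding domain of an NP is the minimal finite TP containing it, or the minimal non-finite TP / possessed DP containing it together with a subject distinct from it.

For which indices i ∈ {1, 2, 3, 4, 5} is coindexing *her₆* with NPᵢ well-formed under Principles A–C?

*her* is a pronoun, so Principle B applies: it must be free in its binding domain.
Binding domain of *her₆*: the embedded TP, whose subject is Maya₃.
*Zara₁* c-commands the pronoun but from outside its binding domain, and is not c-commanded by it → coindexation permitted.
*Clara₂* c-commands the pronoun but from outside its binding domain, and is not c-commanded by it → coindexation permitted.
*Maya₃* c-commands the pronoun within its binding domain → coindexation would violate Principle B.
*Greta₄*: the pronoun c-commands this R-expression → coindexation would violate Principle C on *Greta₄*.
*Odette₅*: the pronoun c-commands this R-expression → coindexation would violate Principle C on *Odette₅*.

{1, 2}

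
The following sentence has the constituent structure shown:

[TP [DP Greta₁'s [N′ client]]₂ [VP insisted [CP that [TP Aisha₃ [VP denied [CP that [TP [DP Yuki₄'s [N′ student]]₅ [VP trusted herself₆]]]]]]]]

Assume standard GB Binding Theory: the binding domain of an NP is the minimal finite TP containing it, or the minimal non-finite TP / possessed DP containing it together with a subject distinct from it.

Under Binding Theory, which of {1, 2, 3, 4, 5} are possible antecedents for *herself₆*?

*herself* is an anaphor, so Principle A applies: it must be bound in its binding domain.
Binding domain of *herself₆*: the embedded TP, whose subject is [Yuki₄'s student]₅.
*Greta₁* does not c-command the anaphor → cannot bind it.
*[Greta₁'s client]₂* c-commands the anaphor but is outside its binding domain → cannot satisfy Principle A.
*Aisha₃* c-commands the anaphor but is outside its binding domain → cannot satisfy Principle A.
*Yuki₄* does not c-command the anaphor → cannot bind it.
*[Yuki₄'s student]₅* c-commands the anaphor within its binding domain → licit binder.

{5}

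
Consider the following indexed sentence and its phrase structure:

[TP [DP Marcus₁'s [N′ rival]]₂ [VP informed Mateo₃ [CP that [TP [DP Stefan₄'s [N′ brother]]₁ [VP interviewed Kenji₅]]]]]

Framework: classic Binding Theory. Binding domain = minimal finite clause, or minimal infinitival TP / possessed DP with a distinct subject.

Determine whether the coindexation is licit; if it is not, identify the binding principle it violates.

The two coindexed NPs are *[Stefan₄'s brother]₁* and *Marcus₁*.
*Marcus₁* is an R-expression; no coindexed NP c-commands it, so Principle C holds.
*[Stefan₄'s brother]₁* is an R-expression; *Marcus₁* does not c-command it, and no other NP shares its index, so Principle C is satisfied.
All principles are respected.

grammatical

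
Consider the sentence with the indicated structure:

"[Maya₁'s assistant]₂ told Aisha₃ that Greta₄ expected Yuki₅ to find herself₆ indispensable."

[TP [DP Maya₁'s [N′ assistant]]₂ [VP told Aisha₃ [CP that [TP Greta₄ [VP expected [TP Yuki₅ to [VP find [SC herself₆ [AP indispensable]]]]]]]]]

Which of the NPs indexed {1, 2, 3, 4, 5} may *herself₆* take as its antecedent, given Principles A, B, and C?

*herself* is an anaphor, so Principle A applies: it must be bound in its binding domain.
Binding domain of *herself₆*: the embedded TP, whose subject is Yuki₅.
*Maya₁* does not c-command the anaphor → cannot bind it.
*[Maya₁'s assistant]₂* c-commands the anaphor but is outside its binding domain → cannot satisfy Principle A.
*Aisha₃* c-commands the anaphor but is outside its binding domain → cannot satisfy Principle A.
*Greta₄* c-commands the anaphor but is outside its binding domain → cannot satisfy Principle A.
*Yuki₅* c-commands the anaphor within its binding domain → licit binder.

{5}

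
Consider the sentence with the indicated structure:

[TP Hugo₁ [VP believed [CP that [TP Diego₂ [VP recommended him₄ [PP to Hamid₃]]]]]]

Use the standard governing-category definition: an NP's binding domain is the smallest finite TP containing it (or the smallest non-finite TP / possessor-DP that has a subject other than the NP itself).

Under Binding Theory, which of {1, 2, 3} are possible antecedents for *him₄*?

*him* is a pronoun, so Principle B applies: it must be free in its binding domain.
Binding domain of *him₄*: the embedded TP, whose subject is Diego₂.
*Hugo₁* c-commands the pronoun but from outside its binding domain, and is not c-commanded by it → coindexation permitted.
*Diego₂* c-commands the pronoun within its binding domain → coindexation would violate Principle B.
*Hamid₃*: the pronoun c-commands this R-expression → coindexation would violate Principle C on *Hamid₃*.

{1}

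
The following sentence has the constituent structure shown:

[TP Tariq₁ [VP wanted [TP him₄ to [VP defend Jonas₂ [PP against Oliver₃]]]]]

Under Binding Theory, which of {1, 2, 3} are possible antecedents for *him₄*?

none

*him* is a pronoun, so Principle B applies: it must be free in its binding domain.
Binding domain of *him₄*: the matrix TP, whose subject is Tariq₁.
*Tariq₁* c-commands the pronoun within its binding domain → coindexation would violate Principle B.
*Jonas₂*: the pronoun c-commands this R-expression → coindexation would violate Principle C on *Jonas₂*.
*Oliver₃*: the pronoun c-commands this R-expression → coindexation would violate Principle C on *Oliver₃*.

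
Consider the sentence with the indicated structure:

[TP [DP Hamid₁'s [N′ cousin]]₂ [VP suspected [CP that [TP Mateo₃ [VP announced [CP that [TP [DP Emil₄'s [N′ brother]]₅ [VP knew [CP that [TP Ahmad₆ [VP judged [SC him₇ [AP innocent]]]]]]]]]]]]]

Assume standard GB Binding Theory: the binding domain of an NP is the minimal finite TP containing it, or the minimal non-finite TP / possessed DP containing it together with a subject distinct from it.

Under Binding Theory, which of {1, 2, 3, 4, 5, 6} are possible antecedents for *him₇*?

*him* is a pronoun, so Principle B applies: it must be free in its binding domain.
Binding domain of *him₇*: the embedded TP, whose subject is Ahmad₆.
*Hamid₁* and the pronoun do not c-command one another → neither Principle B nor Principle C is at stake; coindexation permitted.
*[Hamid₁'s cousin]₂* c-commands the pronoun but from outside its binding domain, and is not c-commanded by it → coindexation permitted.
*Mateo₃* c-commands the pronoun but from outside its binding domain, and is not c-commanded by it → coindexation permitted.
*Emil₄* and the pronoun do not c-command one another → neither Principle B nor Principle C is at stake; coindexation permitted.
*[Emil₄'s brother]₅* c-commands the pronoun but from outside its binding domain, and is not c-commanded by it → coindexation permitted.
*Ahmad₆* c-commands the pronoun within its binding domain → coindexation would violate Principle B.

{1, 2, 3, 4, 5}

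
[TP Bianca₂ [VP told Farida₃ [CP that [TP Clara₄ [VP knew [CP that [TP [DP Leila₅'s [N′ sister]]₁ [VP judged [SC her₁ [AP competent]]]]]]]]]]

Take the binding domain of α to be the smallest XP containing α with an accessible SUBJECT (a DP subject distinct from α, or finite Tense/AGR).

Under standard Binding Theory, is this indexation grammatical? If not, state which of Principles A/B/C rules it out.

Principle B

The two coindexed NPs are *[Leila₅'s sister]₁* and *her₁*.
*her₁* is a pronoun. Its binding domain is the embedded TP, whose subject is [Leila₅'s sister]₁.
*[Leila₅'s sister]₁* c-commands it within that domain and carries the same index.
The pronoun is locally bound → Principle B violation.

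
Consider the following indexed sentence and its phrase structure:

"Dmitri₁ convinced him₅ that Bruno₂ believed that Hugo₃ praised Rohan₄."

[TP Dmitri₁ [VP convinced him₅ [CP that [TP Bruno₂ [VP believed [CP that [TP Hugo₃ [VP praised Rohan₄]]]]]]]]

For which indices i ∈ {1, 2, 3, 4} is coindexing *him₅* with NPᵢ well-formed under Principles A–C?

*him* is a pronoun, so Principle B applies: it must be free in its binding domain.
Binding domain of *him₅*: the matrix TP, whose subject is Dmitri₁.
*Dmitri₁* c-commands the pronoun within its binding domain → coindexation would violate Principle B.
*Bruno₂*: the pronoun c-commands this R-expression → coindexation would violate Principle C on *Bruno₂*.
*Hugo₃*: the pronoun c-commands this R-expression → coindexation would violate Principle C on *Hugo₃*.
*Rohan₄*: the pronoun c-commands this R-expression → coindexation would violate Principle C on *Rohan₄*.

none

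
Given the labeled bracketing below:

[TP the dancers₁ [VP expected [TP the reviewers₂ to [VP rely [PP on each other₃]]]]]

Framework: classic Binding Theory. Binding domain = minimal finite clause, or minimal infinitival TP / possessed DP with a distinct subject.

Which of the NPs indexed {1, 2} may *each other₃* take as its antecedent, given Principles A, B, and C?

*each other* is an anaphor, so Principle A applies: it must be bound in its binding domain.
Binding domain of *each other₃*: the embedded TP, whose subject is the reviewers₂.
*the dancers₁* c-commands the anaphor but is outside its binding domain → cannot satisfy Principle A.
*the reviewers₂* c-commands the anaphor within its binding domain → licit binder.

{2}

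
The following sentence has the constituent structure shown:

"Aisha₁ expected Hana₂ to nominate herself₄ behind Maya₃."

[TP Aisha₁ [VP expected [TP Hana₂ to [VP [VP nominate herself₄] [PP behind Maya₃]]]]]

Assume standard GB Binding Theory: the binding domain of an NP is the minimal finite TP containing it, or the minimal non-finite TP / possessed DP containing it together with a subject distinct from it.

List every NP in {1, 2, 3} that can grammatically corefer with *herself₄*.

{2}

*herself* is an anaphor, so Principle A applies: it must be bound in its binding domain.
Binding domain of *herself₄*: the embedded TP, whose subject is Hana₂.
*Aisha₁* c-commands the anaphor but is outside its binding domain → cannot satisfy Principle A.
*Hana₂* c-commands the anaphor within its binding domain → licit binder.
*Maya₃* does not c-command the anaphor → cannot bind it.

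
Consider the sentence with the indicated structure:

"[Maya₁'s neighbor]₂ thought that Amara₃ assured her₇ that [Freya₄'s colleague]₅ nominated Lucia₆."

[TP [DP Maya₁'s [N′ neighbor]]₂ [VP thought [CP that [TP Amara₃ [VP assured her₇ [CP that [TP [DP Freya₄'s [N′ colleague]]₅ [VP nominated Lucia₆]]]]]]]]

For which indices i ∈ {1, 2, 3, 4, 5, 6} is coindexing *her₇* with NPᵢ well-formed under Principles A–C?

*her* is a pronoun, so Principle B applies: it must be free in its binding domain.
Binding domain of *her₇*: the embedded TP, whose subject is Amara₃.
*Maya₁* and the pronoun do not c-command one another → neither Principle B nor Principle C is at stake; coindexation permitted.
*[Maya₁'s neighbor]₂* c-commands the pronoun but from outside its binding domain, and is not c-commanded by it → coindexation permitted.
*Amara₃* c-commands the pronoun within its binding domain → coindexation would violate Principle B.
*Freya₄*: the pronoun c-commands this R-expression → coindexation would violate Principle C on *Freya₄*.
*[Freya₄'s colleague]₅*: the pronoun c-commands this R-expression → coindexation would violate Principle C on *[Freya₄'s colleague]₅*.
*Lucia₆*: the pronoun c-commands this R-expression → coindexation would violate Principle C on *Lucia₆*.

{1, 2}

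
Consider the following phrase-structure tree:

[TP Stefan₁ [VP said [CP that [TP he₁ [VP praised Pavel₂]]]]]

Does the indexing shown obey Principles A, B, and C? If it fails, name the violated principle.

The two coindexed NPs are *Stefan₁* and *he₁*.
*he₁* is a pronoun; nothing c-commands it within its binding domain (the embedded TP.), so Principle B holds trivially.
*Stefan₁* is an R-expression; *he₁* does not c-command it, and no other NP shares its index, so Principle C is satisfied.
All principles are respected.

grammatical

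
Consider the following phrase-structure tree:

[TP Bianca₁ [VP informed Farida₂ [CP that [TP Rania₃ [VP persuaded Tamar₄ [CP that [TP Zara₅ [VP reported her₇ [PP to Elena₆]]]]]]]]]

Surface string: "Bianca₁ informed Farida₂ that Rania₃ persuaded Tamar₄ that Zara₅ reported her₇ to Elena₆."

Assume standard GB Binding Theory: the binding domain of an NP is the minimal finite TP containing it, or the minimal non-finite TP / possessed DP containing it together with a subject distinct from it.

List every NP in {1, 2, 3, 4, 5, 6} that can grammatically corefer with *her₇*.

{1, 2, 3, 4}

*her* is a pronoun, so Principle B applies: it must be free in its binding domain.
Binding domain of *her₇*: the embedded TP, whose subject is Zara₅.
*Bianca₁* c-commands the pronoun but from outside its binding domain, and is not c-commanded by it → coindexation permitted.
*Farida₂* c-commands the pronoun but from outside its binding domain, and is not c-commanded by it → coindexation permitted.
*Rania₃* c-commands the pronoun but from outside its binding domain, and is not c-commanded by it → coindexation permitted.
*Tamar₄* c-commands the pronoun but from outside its binding domain, and is not c-commanded by it → coindexation permitted.
*Zara₅* c-commands the pronoun within its binding domain → coindexation would violate Principle B.
*Elena₆*: the pronoun c-commands this R-expression → coindexation would violate Principle C on *Elena₆*.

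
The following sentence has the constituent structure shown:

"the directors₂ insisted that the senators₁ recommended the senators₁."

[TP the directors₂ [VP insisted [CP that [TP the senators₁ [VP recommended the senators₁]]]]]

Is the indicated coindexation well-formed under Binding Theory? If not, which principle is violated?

The two coindexed NPs are *the senators₁* (the higher occurrence) and *the senators₁* (the lower occurrence).
*the senators₁* (the lower occurrence) is an R-expression. Principle C requires it to be free everywhere.
*the senators₁* (the higher occurrence) c-commands it and carries the same index.
The R-expression is bound → Principle C violation.

Principle C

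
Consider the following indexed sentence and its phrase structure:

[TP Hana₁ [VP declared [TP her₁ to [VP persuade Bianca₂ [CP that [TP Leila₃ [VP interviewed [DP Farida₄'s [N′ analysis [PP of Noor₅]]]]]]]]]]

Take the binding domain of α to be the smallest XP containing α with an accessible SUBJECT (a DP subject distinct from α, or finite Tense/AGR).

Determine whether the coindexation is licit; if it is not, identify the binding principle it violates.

The two coindexed NPs are *Hana₁* and *her₁*.
*her₁* is a pronoun. Its binding domain is the matrix TP, whose subject is Hana₁.
*Hana₁* c-commands it within that domain and carries the same index.
The pronoun is locally bound → Principle B violation.

Principle B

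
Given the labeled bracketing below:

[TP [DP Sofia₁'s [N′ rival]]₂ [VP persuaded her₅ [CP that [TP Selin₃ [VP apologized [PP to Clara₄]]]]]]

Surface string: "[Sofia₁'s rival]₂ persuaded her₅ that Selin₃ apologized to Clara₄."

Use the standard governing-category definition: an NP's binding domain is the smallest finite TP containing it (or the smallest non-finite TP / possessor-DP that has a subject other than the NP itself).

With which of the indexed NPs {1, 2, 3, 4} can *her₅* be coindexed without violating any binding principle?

*her* is a pronoun, so Principle B applies: it must be free in its binding domain.
Binding domain of *her₅*: the matrix TP, whose subject is [Sofia₁'s rival]₂.
*Sofia₁* and the pronoun do not c-command one another → neither Principle B nor Principle C is at stake; coindexation permitted.
*[Sofia₁'s rival]₂* c-commands the pronoun within its binding domain → coindexation would violate Principle B.
*Selin₃*: the pronoun c-commands this R-expression → coindexation would violate Principle C on *Selin₃*.
*Clara₄*: the pronoun c-commands this R-expression → coindexation would violate Principle C on *Clara₄*.

{1}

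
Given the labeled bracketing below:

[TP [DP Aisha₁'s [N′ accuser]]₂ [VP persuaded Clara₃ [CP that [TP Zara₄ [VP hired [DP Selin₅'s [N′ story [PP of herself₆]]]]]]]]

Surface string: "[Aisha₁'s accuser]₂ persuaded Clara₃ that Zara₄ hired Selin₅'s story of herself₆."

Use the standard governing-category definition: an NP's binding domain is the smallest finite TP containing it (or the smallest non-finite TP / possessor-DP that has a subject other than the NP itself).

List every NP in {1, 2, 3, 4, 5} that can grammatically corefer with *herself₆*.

*herself* is an anaphor, so Principle A applies: it must be bound in its binding domain.
Binding domain of *herself₆*: the possessed DP, whose subject is Selin₅.
*Aisha₁* does not c-command the anaphor → cannot bind it.
*[Aisha₁'s accuser]₂* c-commands the anaphor but is outside its binding domain → cannot satisfy Principle A.
*Clara₃* c-commands the anaphor but is outside its binding domain → cannot satisfy Principle A.
*Zara₄* c-commands the anaphor but is outside its binding domain → cannot satisfy Principle A.
*Selin₅* c-commands the anaphor within its binding domain → licit binder.

{5}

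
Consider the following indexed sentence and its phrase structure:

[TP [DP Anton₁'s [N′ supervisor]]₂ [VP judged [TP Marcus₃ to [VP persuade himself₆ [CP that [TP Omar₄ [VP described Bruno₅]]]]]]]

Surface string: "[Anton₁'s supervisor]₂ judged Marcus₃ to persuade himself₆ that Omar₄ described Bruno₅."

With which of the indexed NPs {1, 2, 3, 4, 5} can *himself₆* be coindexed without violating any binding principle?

*himself* is an anaphor, so Principle A applies: it must be bound in its binding domain.
Binding domain of *himself₆*: the embedded TP, whose subject is Marcus₃.
*Anton₁* does not c-command the anaphor → cannot bind it.
*[Anton₁'s supervisor]₂* c-commands the anaphor but is outside its binding domain → cannot satisfy Principle A.
*Marcus₃* c-commands the anaphor within its binding domain → licit binder.
*Omar₄* does not c-command the anaphor → cannot bind it.
*Bruno₅* does not c-command the anaphor → cannot bind it.

{3}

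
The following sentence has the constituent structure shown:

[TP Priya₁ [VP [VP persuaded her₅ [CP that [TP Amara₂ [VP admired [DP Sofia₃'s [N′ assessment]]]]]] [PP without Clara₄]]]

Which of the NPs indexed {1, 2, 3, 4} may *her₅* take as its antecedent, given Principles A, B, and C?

{4}

*her* is a pronoun, so Principle B applies: it must be free in its binding domain.
Binding domain of *her₅*: the matrix TP, whose subject is Priya₁.
*Priya₁* c-commands the pronoun within its binding domain → coindexation would violate Principle B.
*Amara₂*: the pronoun c-commands this R-expression → coindexation would violate Principle C on *Amara₂*.
*Sofia₃*: the pronoun c-commands this R-expression → coindexation would violate Principle C on *Sofia₃*.
*Clara₄* and the pronoun do not c-command one another → neither Principle B nor Principle C is at stake; coindexation permitted.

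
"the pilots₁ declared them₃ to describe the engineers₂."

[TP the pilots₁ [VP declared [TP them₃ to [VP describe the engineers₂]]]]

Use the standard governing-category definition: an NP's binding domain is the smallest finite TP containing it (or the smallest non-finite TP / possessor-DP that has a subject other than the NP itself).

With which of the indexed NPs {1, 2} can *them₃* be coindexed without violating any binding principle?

none

*them* is a pronoun, so Principle B applies: it must be free in its binding domain.
Binding domain of *them₃*: the matrix TP, whose subject is the pilots₁.
*the pilots₁* c-commands the pronoun within its binding domain → coindexation would violate Principle B.
*the engineers₂*: the pronoun c-commands this R-expression → coindexation would violate Principle C on *the engineers₂*.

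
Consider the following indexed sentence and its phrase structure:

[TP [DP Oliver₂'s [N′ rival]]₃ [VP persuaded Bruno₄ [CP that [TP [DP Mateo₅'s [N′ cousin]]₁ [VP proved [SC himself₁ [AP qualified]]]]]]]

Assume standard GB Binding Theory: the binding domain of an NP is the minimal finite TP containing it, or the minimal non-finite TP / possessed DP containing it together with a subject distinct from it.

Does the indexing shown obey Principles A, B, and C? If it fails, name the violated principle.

The two coindexed NPs are *[Mateo₅'s cousin]₁* and *himself₁*.
*himself₁* is an anaphor; its binding domain is the embedded TP, whose subject is [Mateo₅'s cousin]₁. *[Mateo₅'s cousin]₁* c-commands it within that domain and shares its index, so Principle A is satisfied.
*[Mateo₅'s cousin]₁* is an R-expression; *himself₁* does not c-command it, and no other NP shares its index, so Principle C is satisfied.
All principles are respected.

grammatical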